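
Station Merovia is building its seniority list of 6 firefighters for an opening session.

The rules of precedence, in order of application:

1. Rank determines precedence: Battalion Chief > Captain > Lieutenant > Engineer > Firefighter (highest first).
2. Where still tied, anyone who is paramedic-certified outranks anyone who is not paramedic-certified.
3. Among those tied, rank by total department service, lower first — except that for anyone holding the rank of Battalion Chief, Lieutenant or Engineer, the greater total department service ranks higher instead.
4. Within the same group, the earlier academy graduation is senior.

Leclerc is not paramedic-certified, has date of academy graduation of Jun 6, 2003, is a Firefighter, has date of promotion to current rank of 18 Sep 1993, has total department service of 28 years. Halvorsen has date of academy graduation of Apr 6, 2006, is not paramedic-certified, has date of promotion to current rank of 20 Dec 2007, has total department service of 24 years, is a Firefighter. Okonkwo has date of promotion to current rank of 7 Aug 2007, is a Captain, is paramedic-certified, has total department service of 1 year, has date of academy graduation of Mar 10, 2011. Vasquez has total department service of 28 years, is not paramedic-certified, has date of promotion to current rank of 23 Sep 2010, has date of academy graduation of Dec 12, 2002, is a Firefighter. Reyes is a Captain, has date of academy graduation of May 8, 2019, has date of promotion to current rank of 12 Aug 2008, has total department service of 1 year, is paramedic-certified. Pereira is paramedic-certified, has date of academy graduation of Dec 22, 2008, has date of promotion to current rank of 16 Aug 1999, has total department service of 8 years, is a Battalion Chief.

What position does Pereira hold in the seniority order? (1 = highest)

1

By rank: Pereira (Battalion Chief); then Okonkwo and Reyes (Captain); then Halvorsen, Vasquez and Leclerc (Firefighter).
Okonkwo and Reyes are each paramedic-certified, so the next rule applies.
Okonkwo and Reyes both have total department service 1 year, so the next rule applies.
Among Okonkwo and Reyes, by date of academy graduation (earlier first): Okonkwo (Mar 10, 2011) before Reyes (May 8, 2019).
Halvorsen, Vasquez and Leclerc are each not paramedic-certified, so the next rule applies.
Among Halvorsen, Vasquez and Leclerc, by total department service (lower first): Halvorsen (24 years) before Vasquez and Leclerc (28 years).
Among Vasquez and Leclerc, by date of academy graduation (earlier first): Vasquez (Dec 12, 2002) before Leclerc (Jun 6, 2003).
Order: Pereira, Okonkwo, Reyes, Halvorsen, Vasquez, Leclerc. So position 1.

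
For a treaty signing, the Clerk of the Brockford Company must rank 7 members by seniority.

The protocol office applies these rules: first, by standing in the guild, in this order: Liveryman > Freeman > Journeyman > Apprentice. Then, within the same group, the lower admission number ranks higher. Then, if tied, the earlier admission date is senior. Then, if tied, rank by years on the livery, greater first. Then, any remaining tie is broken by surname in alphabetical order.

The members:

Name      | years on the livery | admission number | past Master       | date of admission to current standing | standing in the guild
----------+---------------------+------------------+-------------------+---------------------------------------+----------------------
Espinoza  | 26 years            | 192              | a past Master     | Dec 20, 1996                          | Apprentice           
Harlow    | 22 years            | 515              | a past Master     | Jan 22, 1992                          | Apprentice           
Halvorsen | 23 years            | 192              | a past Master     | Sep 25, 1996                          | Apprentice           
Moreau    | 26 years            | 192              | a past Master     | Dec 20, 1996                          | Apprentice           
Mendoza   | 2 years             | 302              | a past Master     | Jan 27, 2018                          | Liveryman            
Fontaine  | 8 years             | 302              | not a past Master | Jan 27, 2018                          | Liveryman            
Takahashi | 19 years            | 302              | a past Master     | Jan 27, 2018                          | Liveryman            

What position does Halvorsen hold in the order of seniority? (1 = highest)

4

By standing in the guild: Takahashi, Fontaine and Mendoza (Liveryman); then Halvorsen, Espinoza, Moreau and Harlow (Apprentice).
Takahashi, Fontaine and Mendoza all have admission number 302, so the next rule applies.
Takahashi, Fontaine and Mendoza all have date of admission to current standing Jan 27, 2018, so the next rule applies.
Among Takahashi, Fontaine and Mendoza, by years on the livery (higher first): Takahashi (19 years) before Fontaine (8 years) before Mendoza (2 years).
Among Halvorsen, Espinoza, Moreau and Harlow, by admission number (lower first): Halvorsen, Espinoza and Moreau (192) before Harlow (515).
Among Halvorsen, Espinoza and Moreau, by date of admission to current standing (earlier first): Halvorsen (Sep 25, 1996) before Espinoza and Moreau (Dec 20, 1996).
Espinoza and Moreau both have years on the livery 26 years, so the next rule applies.
Among Espinoza and Moreau, alphabetically by surname: Espinoza before Moreau.
Order: Takahashi, Fontaine, Mendoza, Halvorsen, Espinoza, Moreau, Harlow. So position 4.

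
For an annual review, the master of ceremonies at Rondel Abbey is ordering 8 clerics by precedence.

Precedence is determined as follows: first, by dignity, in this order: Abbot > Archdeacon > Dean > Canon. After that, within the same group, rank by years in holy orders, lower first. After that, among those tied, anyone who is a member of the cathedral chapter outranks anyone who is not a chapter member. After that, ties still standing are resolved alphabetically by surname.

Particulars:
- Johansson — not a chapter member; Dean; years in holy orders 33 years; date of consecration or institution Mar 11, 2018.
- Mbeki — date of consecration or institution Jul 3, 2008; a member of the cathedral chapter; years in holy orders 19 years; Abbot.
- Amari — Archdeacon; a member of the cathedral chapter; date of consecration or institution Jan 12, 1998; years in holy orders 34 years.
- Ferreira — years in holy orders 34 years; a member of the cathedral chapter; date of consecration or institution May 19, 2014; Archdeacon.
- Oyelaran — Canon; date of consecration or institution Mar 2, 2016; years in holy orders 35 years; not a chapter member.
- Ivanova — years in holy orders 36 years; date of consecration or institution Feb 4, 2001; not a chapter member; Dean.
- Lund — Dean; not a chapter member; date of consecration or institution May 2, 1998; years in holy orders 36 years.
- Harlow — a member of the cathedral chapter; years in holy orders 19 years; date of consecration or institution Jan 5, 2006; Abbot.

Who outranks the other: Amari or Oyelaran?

By dignity: Harlow and Mbeki (Abbot); then Amari and Ferreira (Archdeacon); then Johansson, Ivanova and Lund (Dean); then Oyelaran (Canon).
Harlow and Mbeki both have years in holy orders 19 years, so the next rule applies.
Harlow and Mbeki are each a member of the cathedral chapter, so the next rule applies.
Among Harlow and Mbeki, alphabetically by surname: Harlow before Mbeki.
Amari and Ferreira both have years in holy orders 34 years, so the next rule applies.
Amari and Ferreira are each a member of the cathedral chapter, so the next rule applies.
Among Amari and Ferreira, alphabetically by surname: Amari before Ferreira.
Among Johansson, Ivanova and Lund, by years in holy orders (lower first): Johansson (33 years) before Ivanova and Lund (36 years).
Ivanova and Lund are each not a chapter member, so the next rule applies.
Among Ivanova and Lund, alphabetically by surname: Ivanova before Lund.
So Amari takes precedence.

Amari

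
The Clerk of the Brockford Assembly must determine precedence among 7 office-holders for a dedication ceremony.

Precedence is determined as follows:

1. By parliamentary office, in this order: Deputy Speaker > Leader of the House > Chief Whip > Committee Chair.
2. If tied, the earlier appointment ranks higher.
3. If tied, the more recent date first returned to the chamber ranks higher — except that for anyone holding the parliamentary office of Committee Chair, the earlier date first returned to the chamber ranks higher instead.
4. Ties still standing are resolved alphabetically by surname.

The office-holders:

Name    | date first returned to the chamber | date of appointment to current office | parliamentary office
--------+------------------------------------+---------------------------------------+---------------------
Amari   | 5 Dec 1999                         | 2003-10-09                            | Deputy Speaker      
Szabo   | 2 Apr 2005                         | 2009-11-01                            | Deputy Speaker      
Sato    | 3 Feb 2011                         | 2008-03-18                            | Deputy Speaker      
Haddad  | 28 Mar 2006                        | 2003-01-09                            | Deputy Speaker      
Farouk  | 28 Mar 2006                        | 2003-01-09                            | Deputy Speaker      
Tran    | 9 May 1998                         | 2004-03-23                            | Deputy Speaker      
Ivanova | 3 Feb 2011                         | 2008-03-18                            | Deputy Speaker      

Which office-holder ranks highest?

By parliamentary office: Farouk, Haddad, Amari, Tran, Ivanova, Sato and Szabo (Deputy Speaker).
Among Farouk, Haddad, Amari, Tran, Ivanova, Sato and Szabo, by date of appointment to current office (earlier first): Farouk and Haddad (2003-01-09) before Amari (2003-10-09) before Tran (2004-03-23) before Ivanova and Sato (2008-03-18) before Szabo (2009-11-01).
Farouk and Haddad both have date first returned to the chamber 28 Mar 2006, so the next rule applies.
Among Farouk and Haddad, alphabetically by surname: Farouk before Haddad.
Ivanova and Sato both have date first returned to the chamber 3 Feb 2011, so the next rule applies.
Among Ivanova and Sato, alphabetically by surname: Ivanova before Sato.
Order: Farouk, Haddad, Amari, Tran, Ivanova, Sato, Szabo.

Farouk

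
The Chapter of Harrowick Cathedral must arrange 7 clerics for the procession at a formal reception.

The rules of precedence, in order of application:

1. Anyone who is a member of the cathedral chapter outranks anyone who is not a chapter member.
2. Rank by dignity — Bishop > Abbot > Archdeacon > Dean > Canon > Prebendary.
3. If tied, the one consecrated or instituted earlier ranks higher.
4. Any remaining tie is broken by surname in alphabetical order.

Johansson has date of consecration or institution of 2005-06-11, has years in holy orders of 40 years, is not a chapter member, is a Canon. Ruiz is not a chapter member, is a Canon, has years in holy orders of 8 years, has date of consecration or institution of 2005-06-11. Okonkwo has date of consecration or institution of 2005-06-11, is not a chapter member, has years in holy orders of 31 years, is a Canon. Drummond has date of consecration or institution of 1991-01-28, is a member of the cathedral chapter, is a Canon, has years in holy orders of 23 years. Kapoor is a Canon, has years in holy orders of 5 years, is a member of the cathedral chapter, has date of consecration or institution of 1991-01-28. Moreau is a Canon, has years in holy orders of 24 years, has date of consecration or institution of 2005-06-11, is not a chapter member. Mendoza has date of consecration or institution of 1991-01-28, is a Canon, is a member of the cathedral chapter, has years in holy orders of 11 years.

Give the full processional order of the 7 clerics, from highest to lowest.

By the first rule: Drummond, Kapoor and Mendoza (each a member of the cathedral chapter); then Johansson, Moreau, Okonkwo and Ruiz (each not a chapter member).
Drummond, Kapoor and Mendoza are each Canon, so the next rule applies.
Drummond, Kapoor and Mendoza all have date of consecration or institution 1991-01-28, so the next rule applies.
Among Drummond, Kapoor and Mendoza, alphabetically by surname: Drummond before Kapoor before Mendoza.
Johansson, Moreau, Okonkwo and Ruiz are each Canon, so the next rule applies.
Johansson, Moreau, Okonkwo and Ruiz all have date of consecration or institution 2005-06-11, so the next rule applies.
Among Johansson, Moreau, Okonkwo and Ruiz, alphabetically by surname: Johansson before Moreau before Okonkwo before Ruiz.
Full order: Drummond, Kapoor, Mendoza, Johansson, Moreau, Okonkwo, Ruiz.

Drummond, Kapoor, Mendoza, Johansson, Moreau, Okonkwo, Ruiz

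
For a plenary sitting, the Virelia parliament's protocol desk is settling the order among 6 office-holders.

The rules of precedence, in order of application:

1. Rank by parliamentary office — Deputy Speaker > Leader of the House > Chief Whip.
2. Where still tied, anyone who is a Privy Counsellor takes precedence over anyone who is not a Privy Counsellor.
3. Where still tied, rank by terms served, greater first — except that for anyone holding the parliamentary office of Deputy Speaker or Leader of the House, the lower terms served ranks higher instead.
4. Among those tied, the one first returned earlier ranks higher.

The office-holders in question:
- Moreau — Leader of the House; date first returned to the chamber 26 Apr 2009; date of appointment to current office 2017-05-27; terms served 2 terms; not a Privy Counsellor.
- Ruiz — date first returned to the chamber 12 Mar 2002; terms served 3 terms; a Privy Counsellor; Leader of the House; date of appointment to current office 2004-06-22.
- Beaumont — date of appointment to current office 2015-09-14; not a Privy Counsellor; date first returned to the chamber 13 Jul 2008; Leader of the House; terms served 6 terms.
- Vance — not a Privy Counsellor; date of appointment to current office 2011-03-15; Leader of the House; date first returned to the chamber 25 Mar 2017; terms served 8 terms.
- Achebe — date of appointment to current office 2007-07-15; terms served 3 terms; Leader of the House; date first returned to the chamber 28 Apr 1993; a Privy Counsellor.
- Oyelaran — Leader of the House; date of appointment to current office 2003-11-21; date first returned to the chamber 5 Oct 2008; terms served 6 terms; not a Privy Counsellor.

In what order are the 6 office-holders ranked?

Achebe, Ruiz, Moreau, Beaumont, Oyelaran, Vance

By parliamentary office: Achebe, Ruiz, Moreau, Beaumont, Oyelaran and Vance (Leader of the House).
Among Achebe, Ruiz, Moreau, Beaumont, Oyelaran and Vance, a Privy Counsellor before not a Privy Counsellor: Achebe and Ruiz (a Privy Counsellor) before Moreau, Beaumont, Oyelaran and Vance (not a Privy Counsellor).
Achebe and Ruiz both have terms served 3 terms, so the next rule applies.
Among Achebe and Ruiz, by date first returned to the chamber (earlier first): Achebe (28 Apr 1993) before Ruiz (12 Mar 2002).
Among Moreau, Beaumont, Oyelaran and Vance, by terms served (lower first) (reversed rule for this group): Moreau (2 terms) before Beaumont and Oyelaran (6 terms) before Vance (8 terms).
Among Beaumont and Oyelaran, by date first returned to the chamber (earlier first): Beaumont (13 Jul 2008) before Oyelaran (5 Oct 2008).
Full order: Achebe, Ruiz, Moreau, Beaumont, Oyelaran, Vance.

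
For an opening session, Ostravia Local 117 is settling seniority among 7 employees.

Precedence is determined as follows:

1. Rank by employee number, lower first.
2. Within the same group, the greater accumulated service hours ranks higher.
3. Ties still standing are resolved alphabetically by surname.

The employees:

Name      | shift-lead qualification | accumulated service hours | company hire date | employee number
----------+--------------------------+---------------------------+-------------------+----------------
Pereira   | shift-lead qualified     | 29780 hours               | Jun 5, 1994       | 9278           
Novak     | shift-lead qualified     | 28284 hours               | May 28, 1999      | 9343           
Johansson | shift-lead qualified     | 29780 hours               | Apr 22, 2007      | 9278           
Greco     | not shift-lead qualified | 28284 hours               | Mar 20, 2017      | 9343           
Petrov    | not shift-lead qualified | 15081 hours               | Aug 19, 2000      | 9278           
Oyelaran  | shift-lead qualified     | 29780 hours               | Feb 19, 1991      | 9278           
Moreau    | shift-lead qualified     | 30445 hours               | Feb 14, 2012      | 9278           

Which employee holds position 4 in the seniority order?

Pereira

By employee number (lower first): Moreau, Johansson, Oyelaran, Pereira and Petrov (each 9278); then Greco and Novak (both 9343).
Among Moreau, Johansson, Oyelaran, Pereira and Petrov, by accumulated service hours (higher first): Moreau (30445 hours) before Johansson, Oyelaran and Pereira (29780 hours) before Petrov (15081 hours).
Among Johansson, Oyelaran and Pereira, alphabetically by surname: Johansson before Oyelaran before Pereira.
Greco and Novak both have accumulated service hours 28284 hours, so the next rule applies.
Among Greco and Novak, alphabetically by surname: Greco before Novak.
Order: Moreau, Johansson, Oyelaran, Pereira, Petrov, Greco, Novak.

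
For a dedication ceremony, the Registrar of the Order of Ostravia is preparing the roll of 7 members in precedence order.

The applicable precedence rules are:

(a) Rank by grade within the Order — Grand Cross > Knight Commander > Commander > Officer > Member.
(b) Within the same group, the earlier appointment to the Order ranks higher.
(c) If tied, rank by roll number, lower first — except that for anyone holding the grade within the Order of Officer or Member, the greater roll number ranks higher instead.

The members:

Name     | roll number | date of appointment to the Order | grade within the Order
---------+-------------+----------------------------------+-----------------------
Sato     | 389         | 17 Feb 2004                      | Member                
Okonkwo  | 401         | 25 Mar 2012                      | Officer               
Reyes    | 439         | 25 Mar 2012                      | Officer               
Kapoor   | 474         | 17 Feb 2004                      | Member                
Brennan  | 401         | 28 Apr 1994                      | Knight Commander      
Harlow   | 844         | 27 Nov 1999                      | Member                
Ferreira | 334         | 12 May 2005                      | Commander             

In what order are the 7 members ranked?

Brennan, Ferreira, Reyes, Okonkwo, Harlow, Kapoor, Sato

By grade within the Order: Brennan (Knight Commander); then Ferreira (Commander); then Reyes and Okonkwo (Officer); then Harlow, Kapoor and Sato (Member).
Reyes and Okonkwo both have date of appointment to the Order 25 Mar 2012, so the next rule applies.
Among Reyes and Okonkwo, by roll number (higher first) (reversed rule for this group): Reyes (439) before Okonkwo (401).
Among Harlow, Kapoor and Sato, by date of appointment to the Order (earlier first): Harlow (27 Nov 1999) before Kapoor and Sato (17 Feb 2004).
Among Kapoor and Sato, by roll number (higher first) (reversed rule for this group): Kapoor (474) before Sato (389).
Full order: Brennan, Ferreira, Reyes, Okonkwo, Harlow, Kapoor, Sato.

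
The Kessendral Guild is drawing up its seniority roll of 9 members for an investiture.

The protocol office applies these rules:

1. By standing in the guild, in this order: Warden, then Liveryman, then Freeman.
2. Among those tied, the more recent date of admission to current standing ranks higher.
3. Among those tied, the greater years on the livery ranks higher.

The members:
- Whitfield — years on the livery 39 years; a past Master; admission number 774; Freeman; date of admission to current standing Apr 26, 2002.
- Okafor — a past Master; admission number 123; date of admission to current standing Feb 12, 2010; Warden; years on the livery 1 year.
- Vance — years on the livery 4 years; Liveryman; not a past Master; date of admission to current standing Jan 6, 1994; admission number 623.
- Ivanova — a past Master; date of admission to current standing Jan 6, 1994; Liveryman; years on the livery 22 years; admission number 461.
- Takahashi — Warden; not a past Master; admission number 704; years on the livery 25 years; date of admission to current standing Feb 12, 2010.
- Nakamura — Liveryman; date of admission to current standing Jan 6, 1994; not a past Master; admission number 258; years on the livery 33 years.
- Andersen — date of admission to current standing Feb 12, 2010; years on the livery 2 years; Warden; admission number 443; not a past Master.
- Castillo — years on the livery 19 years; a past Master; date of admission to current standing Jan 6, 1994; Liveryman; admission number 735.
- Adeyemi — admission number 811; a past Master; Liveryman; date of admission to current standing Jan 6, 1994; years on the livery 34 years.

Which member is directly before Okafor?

By standing in the guild: Takahashi, Andersen and Okafor (Warden); then Adeyemi, Nakamura, Ivanova, Castillo and Vance (Liveryman); then Whitfield (Freeman).
Takahashi, Andersen and Okafor all have date of admission to current standing Feb 12, 2010, so the next rule applies.
Among Takahashi, Andersen and Okafor, by years on the livery (higher first): Takahashi (25 years) before Andersen (2 years) before Okafor (1 year).
Adeyemi, Nakamura, Ivanova, Castillo and Vance all have date of admission to current standing Jan 6, 1994, so the next rule applies.
Among Adeyemi, Nakamura, Ivanova, Castillo and Vance, by years on the livery (higher first): Adeyemi (34 years) before Nakamura (33 years) before Ivanova (22 years) before Castillo (19 years) before Vance (4 years).
Order: Takahashi, Andersen, Okafor, Adeyemi, Nakamura, Ivanova, Castillo, Vance, Whitfield.

Andersen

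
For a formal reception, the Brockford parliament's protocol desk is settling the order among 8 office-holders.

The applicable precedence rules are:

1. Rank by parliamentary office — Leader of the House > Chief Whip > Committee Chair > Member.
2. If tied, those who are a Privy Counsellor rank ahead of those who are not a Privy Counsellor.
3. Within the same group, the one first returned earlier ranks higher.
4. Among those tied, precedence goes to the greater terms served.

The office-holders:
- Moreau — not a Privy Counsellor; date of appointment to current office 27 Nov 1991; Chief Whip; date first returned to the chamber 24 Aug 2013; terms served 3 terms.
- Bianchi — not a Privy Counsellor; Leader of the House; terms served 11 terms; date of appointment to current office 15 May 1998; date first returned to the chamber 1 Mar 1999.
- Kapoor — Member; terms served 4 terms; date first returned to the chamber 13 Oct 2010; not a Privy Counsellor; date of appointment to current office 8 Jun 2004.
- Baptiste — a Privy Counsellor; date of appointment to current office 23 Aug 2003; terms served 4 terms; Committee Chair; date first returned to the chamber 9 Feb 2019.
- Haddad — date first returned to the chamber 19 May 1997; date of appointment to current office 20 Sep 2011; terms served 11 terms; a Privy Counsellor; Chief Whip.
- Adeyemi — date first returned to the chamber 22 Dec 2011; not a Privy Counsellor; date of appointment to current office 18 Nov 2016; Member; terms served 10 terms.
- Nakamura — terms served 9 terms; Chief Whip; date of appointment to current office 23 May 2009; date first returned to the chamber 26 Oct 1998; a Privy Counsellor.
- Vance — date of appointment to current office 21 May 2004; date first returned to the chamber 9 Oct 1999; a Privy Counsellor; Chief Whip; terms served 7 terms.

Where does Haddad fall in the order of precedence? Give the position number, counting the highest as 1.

2

By parliamentary office: Bianchi (Leader of the House); then Haddad, Nakamura, Vance and Moreau (Chief Whip); then Baptiste (Committee Chair); then Kapoor and Adeyemi (Member).
Among Haddad, Nakamura, Vance and Moreau, a Privy Counsellor before not a Privy Counsellor: Haddad, Nakamura and Vance (a Privy Counsellor) before Moreau (not a Privy Counsellor).
Among Haddad, Nakamura and Vance, by date first returned to the chamber (earlier first): Haddad (19 May 1997) before Nakamura (26 Oct 1998) before Vance (9 Oct 1999).
Kapoor and Adeyemi are each not a Privy Counsellor, so the next rule applies.
Among Kapoor and Adeyemi, by date first returned to the chamber (earlier first): Kapoor (13 Oct 2010) before Adeyemi (22 Dec 2011).
Order: Bianchi, Haddad, Nakamura, Vance, Moreau, Baptiste, Kapoor, Adeyemi. So position 2.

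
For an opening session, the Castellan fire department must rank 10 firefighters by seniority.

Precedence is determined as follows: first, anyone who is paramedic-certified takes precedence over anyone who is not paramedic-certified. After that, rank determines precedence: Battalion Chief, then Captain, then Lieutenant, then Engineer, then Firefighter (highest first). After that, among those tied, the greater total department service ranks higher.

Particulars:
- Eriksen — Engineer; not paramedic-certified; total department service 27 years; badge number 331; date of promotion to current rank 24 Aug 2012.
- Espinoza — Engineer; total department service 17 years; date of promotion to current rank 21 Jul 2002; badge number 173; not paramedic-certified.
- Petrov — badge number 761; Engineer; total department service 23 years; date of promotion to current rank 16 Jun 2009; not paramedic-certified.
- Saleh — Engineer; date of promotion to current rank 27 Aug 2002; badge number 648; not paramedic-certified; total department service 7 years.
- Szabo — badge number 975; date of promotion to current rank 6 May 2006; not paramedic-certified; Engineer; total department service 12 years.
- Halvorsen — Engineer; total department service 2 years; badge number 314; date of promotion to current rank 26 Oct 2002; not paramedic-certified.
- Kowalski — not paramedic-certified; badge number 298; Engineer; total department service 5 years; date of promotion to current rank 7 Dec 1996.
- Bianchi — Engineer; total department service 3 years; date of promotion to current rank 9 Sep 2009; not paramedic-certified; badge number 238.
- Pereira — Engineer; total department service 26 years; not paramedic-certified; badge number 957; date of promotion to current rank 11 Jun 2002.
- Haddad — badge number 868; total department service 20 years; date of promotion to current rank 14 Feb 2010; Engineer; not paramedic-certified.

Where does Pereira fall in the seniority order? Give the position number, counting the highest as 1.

By the first rule: Eriksen, Pereira, Petrov, Haddad, Espinoza, Szabo, Saleh, Kowalski, Bianchi and Halvorsen (each not paramedic-certified).
Eriksen, Pereira, Petrov, Haddad, Espinoza, Szabo, Saleh, Kowalski, Bianchi and Halvorsen are each Engineer, so the next rule applies.
Among Eriksen, Pereira, Petrov, Haddad, Espinoza, Szabo, Saleh, Kowalski, Bianchi and Halvorsen, by total department service (higher first): Eriksen (27 years) before Pereira (26 years) before Petrov (23 years) before Haddad (20 years) before Espinoza (17 years) before Szabo (12 years) before Saleh (7 years) before Kowalski (5 years) before Bianchi (3 years) before Halvorsen (2 years).
Order: Eriksen, Pereira, Petrov, Haddad, Espinoza, Szabo, Saleh, Kowalski, Bianchi, Halvorsen. So position 2.

2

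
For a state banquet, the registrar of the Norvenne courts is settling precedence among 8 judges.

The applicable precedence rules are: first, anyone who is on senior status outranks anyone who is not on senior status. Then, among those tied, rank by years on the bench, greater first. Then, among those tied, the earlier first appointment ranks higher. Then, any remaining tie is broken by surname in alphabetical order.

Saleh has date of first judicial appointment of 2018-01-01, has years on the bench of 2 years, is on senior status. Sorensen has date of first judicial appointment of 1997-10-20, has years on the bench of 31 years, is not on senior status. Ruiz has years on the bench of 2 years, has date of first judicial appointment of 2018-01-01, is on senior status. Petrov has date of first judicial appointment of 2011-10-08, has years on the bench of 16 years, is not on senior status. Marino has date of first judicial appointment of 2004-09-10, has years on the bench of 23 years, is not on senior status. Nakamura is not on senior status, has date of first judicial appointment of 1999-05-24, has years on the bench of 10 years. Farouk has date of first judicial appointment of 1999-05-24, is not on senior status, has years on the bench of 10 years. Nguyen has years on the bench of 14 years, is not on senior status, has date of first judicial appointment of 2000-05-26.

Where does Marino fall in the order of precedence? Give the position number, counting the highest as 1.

4

By the first rule: Ruiz and Saleh (both on senior status); then Sorensen, Marino, Petrov, Nguyen, Farouk and Nakamura (each not on senior status).
Ruiz and Saleh both have years on the bench 2 years, so the next rule applies.
Ruiz and Saleh both have date of first judicial appointment 2018-01-01, so the next rule applies.
Among Ruiz and Saleh, alphabetically by surname: Ruiz before Saleh.
Among Sorensen, Marino, Petrov, Nguyen, Farouk and Nakamura, by years on the bench (higher first): Sorensen (31 years) before Marino (23 years) before Petrov (16 years) before Nguyen (14 years) before Farouk and Nakamura (10 years).
Farouk and Nakamura both have date of first judicial appointment 1999-05-24, so the next rule applies.
Among Farouk and Nakamura, alphabetically by surname: Farouk before Nakamura.
Order: Ruiz, Saleh, Sorensen, Marino, Petrov, Nguyen, Farouk, Nakamura. So position 4.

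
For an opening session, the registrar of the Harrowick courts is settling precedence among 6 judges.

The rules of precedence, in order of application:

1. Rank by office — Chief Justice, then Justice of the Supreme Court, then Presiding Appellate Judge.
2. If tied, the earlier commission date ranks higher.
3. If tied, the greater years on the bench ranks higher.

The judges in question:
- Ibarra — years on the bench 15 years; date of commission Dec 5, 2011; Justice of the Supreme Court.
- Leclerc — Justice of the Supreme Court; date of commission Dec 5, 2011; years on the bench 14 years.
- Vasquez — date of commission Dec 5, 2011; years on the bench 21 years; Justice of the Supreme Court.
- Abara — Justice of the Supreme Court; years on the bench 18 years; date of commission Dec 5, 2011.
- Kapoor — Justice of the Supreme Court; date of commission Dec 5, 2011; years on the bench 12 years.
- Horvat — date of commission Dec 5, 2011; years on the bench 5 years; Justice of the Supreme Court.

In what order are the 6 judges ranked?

Vasquez, Abara, Ibarra, Leclerc, Kapoor, Horvat

By office: Vasquez, Abara, Ibarra, Leclerc, Kapoor and Horvat (Justice of the Supreme Court).
Vasquez, Abara, Ibarra, Leclerc, Kapoor and Horvat all have date of commission Dec 5, 2011, so the next rule applies.
Among Vasquez, Abara, Ibarra, Leclerc, Kapoor and Horvat, by years on the bench (higher first): Vasquez (21 years) before Abara (18 years) before Ibarra (15 years) before Leclerc (14 years) before Kapoor (12 years) before Horvat (5 years).
Full order: Vasquez, Abara, Ibarra, Leclerc, Kapoor, Horvat.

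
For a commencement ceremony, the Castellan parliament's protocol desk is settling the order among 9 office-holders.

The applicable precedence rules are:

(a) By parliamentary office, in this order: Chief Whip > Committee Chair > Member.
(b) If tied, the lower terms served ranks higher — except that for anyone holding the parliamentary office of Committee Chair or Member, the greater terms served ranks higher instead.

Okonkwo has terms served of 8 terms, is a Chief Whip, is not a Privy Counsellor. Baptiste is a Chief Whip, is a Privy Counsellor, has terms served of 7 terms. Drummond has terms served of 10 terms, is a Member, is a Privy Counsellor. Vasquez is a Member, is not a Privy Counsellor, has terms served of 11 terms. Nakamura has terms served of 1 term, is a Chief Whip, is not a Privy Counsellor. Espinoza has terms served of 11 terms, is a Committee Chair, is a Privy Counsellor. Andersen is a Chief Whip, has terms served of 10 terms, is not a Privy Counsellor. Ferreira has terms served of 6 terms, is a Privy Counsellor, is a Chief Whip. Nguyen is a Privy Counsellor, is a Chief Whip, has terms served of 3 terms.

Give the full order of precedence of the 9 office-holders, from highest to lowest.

Nakamura, Nguyen, Ferreira, Baptiste, Okonkwo, Andersen, Espinoza, Vasquez, Drummond

By parliamentary office: Nakamura, Nguyen, Ferreira, Baptiste, Okonkwo and Andersen (Chief Whip); then Espinoza (Committee Chair); then Vasquez and Drummond (Member).
Among Nakamura, Nguyen, Ferreira, Baptiste, Okonkwo and Andersen, by terms served (lower first): Nakamura (1 term) before Nguyen (3 terms) before Ferreira (6 terms) before Baptiste (7 terms) before Okonkwo (8 terms) before Andersen (10 terms).
Among Vasquez and Drummond, by terms served (higher first) (reversed rule for this group): Vasquez (11 terms) before Drummond (10 terms).
Full order: Nakamura, Nguyen, Ferreira, Baptiste, Okonkwo, Andersen, Espinoza, Vasquez, Drummond.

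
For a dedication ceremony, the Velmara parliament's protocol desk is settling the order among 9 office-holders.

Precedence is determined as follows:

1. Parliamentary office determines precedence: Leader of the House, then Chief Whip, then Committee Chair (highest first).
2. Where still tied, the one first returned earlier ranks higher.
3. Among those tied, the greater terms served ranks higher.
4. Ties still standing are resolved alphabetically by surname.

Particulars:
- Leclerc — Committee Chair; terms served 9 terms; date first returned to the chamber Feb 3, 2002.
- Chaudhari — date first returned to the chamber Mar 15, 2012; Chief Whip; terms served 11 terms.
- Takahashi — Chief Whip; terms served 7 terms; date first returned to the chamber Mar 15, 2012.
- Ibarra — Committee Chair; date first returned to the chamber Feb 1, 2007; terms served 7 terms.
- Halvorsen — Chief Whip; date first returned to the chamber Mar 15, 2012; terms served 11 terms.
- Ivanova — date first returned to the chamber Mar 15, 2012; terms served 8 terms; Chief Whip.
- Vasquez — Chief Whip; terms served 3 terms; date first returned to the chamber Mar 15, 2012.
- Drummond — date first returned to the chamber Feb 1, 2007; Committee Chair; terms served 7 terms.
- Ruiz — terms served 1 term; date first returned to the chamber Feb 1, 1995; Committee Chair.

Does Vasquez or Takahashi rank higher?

By parliamentary office: Chaudhari, Halvorsen, Ivanova, Takahashi and Vasquez (Chief Whip); then Ruiz, Leclerc, Drummond and Ibarra (Committee Chair).
Chaudhari, Halvorsen, Ivanova, Takahashi and Vasquez all have date first returned to the chamber Mar 15, 2012, so the next rule applies.
Among Chaudhari, Halvorsen, Ivanova, Takahashi and Vasquez, by terms served (higher first): Chaudhari and Halvorsen (11 terms) before Ivanova (8 terms) before Takahashi (7 terms) before Vasquez (3 terms).
Among Chaudhari and Halvorsen, alphabetically by surname: Chaudhari before Halvorsen.
Among Ruiz, Leclerc, Drummond and Ibarra, by date first returned to the chamber (earlier first): Ruiz (Feb 1, 1995) before Leclerc (Feb 3, 2002) before Drummond and Ibarra (Feb 1, 2007).
Drummond and Ibarra both have terms served 7 terms, so the next rule applies.
Among Drummond and Ibarra, alphabetically by surname: Drummond before Ibarra.
So Takahashi takes precedence.

Takahashi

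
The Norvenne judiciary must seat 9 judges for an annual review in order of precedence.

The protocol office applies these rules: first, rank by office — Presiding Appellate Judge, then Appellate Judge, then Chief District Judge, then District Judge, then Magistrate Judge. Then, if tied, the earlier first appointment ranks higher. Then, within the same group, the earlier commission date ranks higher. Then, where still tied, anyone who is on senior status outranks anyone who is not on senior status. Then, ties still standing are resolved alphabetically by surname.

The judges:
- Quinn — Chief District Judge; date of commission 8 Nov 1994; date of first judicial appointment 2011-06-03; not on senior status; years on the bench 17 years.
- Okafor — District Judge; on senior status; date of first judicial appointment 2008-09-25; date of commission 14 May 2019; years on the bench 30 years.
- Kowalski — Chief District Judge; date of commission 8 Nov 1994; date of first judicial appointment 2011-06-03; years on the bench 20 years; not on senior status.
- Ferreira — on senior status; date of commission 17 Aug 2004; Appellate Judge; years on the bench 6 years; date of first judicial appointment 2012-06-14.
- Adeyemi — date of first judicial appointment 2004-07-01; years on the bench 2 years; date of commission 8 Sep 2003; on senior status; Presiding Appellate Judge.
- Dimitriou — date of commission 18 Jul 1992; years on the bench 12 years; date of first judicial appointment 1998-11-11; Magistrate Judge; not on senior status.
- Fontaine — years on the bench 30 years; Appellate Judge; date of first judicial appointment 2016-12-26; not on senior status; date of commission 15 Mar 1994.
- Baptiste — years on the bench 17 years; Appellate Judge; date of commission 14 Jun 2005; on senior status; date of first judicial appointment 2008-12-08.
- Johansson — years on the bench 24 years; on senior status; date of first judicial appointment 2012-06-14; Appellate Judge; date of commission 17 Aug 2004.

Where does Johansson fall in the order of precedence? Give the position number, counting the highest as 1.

4

By office: Adeyemi (Presiding Appellate Judge); then Baptiste, Ferreira, Johansson and Fontaine (Appellate Judge); then Kowalski and Quinn (Chief District Judge); then Okafor (District Judge); then Dimitriou (Magistrate Judge).
Among Baptiste, Ferreira, Johansson and Fontaine, by date of first judicial appointment (earlier first): Baptiste (2008-12-08) before Ferreira and Johansson (2012-06-14) before Fontaine (2016-12-26).
Ferreira and Johansson both have date of commission 17 Aug 2004, so the next rule applies.
Ferreira and Johansson are each on senior status, so the next rule applies.
Among Ferreira and Johansson, alphabetically by surname: Ferreira before Johansson.
Kowalski and Quinn both have date of first judicial appointment 2011-06-03, so the next rule applies.
Kowalski and Quinn both have date of commission 8 Nov 1994, so the next rule applies.
Kowalski and Quinn are each not on senior status, so the next rule applies.
Among Kowalski and Quinn, alphabetically by surname: Kowalski before Quinn.
Order: Adeyemi, Baptiste, Ferreira, Johansson, Fontaine, Kowalski, Quinn, Okafor, Dimitriou. So position 4.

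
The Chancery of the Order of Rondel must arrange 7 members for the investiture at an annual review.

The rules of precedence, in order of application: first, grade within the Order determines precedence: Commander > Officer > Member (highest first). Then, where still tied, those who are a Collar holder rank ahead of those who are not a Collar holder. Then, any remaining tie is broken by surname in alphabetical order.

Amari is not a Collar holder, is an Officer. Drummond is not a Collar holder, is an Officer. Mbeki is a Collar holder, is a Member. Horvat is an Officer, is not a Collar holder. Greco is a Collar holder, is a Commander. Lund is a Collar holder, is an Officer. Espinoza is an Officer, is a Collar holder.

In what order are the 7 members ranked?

By grade within the Order: Greco (Commander); then Espinoza, Lund, Amari, Drummond and Horvat (Officer); then Mbeki (Member).
Among Espinoza, Lund, Amari, Drummond and Horvat, a Collar holder before not a Collar holder: Espinoza and Lund (a Collar holder) before Amari, Drummond and Horvat (not a Collar holder).
Among Espinoza and Lund, alphabetically by surname: Espinoza before Lund.
Among Amari, Drummond and Horvat, alphabetically by surname: Amari before Drummond before Horvat.
Full order: Greco, Espinoza, Lund, Amari, Drummond, Horvat, Mbeki.

Greco, Espinoza, Lund, Amari, Drummond, Horvat, Mbeki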